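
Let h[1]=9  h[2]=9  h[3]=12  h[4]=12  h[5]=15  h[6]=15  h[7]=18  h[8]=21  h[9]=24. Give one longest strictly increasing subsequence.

Patience tails give the LIS length; then backtrack through the dp parents:
9 → extends → [9]
9 → already a tail → [9]
12 → extends → [9, 12]
12 → already a tail → [9, 12]
15 → extends → [9, 12, 15]
15 → already a tail → [9, 12, 15]
18 → extends → [9, 12, 15, 18]
21 → extends → [9, 12, 15, 18, 21]
24 → extends → [9, 12, 15, 18, 21, 24]
Length 6; one witness is 9, 12, 15, 18, 21, 24.

9, 12, 15, 18, 21, 24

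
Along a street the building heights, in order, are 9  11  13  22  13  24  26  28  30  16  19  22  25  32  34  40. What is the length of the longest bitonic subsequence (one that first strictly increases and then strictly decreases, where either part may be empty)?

11

inc[i] = longest strictly increasing subsequence ending at i; dec[i] = longest strictly decreasing subsequence starting at i:
i:      1  2  3  4  5  6  7  8  9 10 11 12 13 14 15 16
a[i]:   9 11 13 22 13 24 26 28 30 16 19 22 25 32 34 40
inc:    1  2  3  4  3  5  6  7  8  4  5  6  7  9 10 11
dec:    1  1  1  2  1  2  2  2  2  1  1  1  1  1  1  1
Best peak at i=16 (value 40): inc=11, dec=1, length 11+1−1 = 11.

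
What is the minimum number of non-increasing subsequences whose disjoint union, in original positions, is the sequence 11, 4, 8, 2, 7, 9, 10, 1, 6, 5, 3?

Place each on the leftmost legal pile:
11 → new pile 1 (tops now [11])
4 → pile 1 (tops now [4])
8 → new pile 2 (tops now [4, 8])
2 → pile 1 (tops now [2, 8])
7 → pile 2 (tops now [2, 7])
9 → new pile 3 (tops now [2, 7, 9])
10 → new pile 4 (tops now [2, 7, 9, 10])
1 → pile 1 (tops now [1, 7, 9, 10])
6 → pile 2 (tops now [1, 6, 9, 10])
5 → pile 2 (tops now [1, 5, 9, 10])
3 → pile 2 (tops now [1, 3, 9, 10])
Four piles.

4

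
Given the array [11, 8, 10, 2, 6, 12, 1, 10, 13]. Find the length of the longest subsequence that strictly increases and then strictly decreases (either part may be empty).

inc[i] = longest strictly increasing subsequence ending at i; dec[i] = longest strictly decreasing subsequence starting at i:
i:      1  2  3  4  5  6  7  8  9
a[i]:  11  8 10  2  6 12  1 10 13
inc:    1  1  2  1  2  3  1  3  4
dec:    4  3  3  2  2  2  1  1  1
Best peak at i=1 (value 11): inc=1, dec=4, length 1+4−1 = 4.

4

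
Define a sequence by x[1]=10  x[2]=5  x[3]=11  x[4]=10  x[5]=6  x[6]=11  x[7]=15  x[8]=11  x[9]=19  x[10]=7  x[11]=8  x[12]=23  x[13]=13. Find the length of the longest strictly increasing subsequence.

6

Let dp[i] be the length of the longest such subsequence ending at index i:
i:      1  2  3  4  5  6  7  8  9 10 11 12 13
x[i]:  10  5 11 10  6 11 15 11 19  7  8 23 13
dp:     1  1  2  2  2  3  4  3  5  3  4  6  5
Maximum dp value is 6.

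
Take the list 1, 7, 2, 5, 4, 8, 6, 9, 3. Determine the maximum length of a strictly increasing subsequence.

Track the smallest tail for each achievable length (strict):
1 → extends → [1]
7 → extends → [1, 7]
2 → replaces 7 → [1, 2]
5 → extends → [1, 2, 5]
4 → replaces 5 → [1, 2, 4]
8 → extends → [1, 2, 4, 8]
6 → replaces 8 → [1, 2, 4, 6]
9 → extends → [1, 2, 4, 6, 9]
3 → replaces 4 → [1, 2, 3, 6, 9]
Five tails, so the longest strictly increasing subsequence has length 5 (e.g. 1, 2, 5, 8, 9).

5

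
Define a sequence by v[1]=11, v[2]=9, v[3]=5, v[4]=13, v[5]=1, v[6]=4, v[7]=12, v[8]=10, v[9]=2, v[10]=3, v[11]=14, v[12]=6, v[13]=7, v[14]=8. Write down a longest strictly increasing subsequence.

Patience tails give the LIS length; then backtrack through the dp parents:
11 → extends → [11]
9 → replaces 11 → [9]
5 → replaces 9 → [5]
13 → extends → [5, 13]
1 → replaces 5 → [1, 13]
4 → replaces 13 → [1, 4]
12 → extends → [1, 4, 12]
10 → replaces 12 → [1, 4, 10]
2 → replaces 4 → [1, 2, 10]
3 → replaces 10 → [1, 2, 3]
14 → extends → [1, 2, 3, 14]
6 → replaces 14 → [1, 2, 3, 6]
7 → extends → [1, 2, 3, 6, 7]
8 → extends → [1, 2, 3, 6, 7, 8]
Length 6; one witness is 1, 2, 3, 6, 7, 8.

1, 2, 3, 6, 7, 8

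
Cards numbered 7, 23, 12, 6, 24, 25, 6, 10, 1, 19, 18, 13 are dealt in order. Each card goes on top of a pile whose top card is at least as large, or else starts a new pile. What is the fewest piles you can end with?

4

The minimum number of non-increasing subsequences covering a sequence equals the length of its longest strictly increasing subsequence.
LIS length is 4 (e.g. 7, 23, 24, 25), so 4 piles are needed.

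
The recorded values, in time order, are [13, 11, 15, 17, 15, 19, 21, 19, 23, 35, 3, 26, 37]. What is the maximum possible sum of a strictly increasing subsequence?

180

Let S[i] be the best sum of a strictly increasing subsequence ending at i:
i:       1   2   3   4   5   6   7   8   9  10  11  12  13
a[i]:   13  11  15  17  15  19  21  19  23  35   3  26  37
S:      13  11  28  45  28  64  85  64 108 143   3 134 180
Maximum is 180 (e.g. 13 + 15 + 17 + 19 + 21 + 23 + 35 + 37).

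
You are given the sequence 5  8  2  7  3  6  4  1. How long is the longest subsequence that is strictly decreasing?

5

Negate each value so 'decreasing' becomes 'increasing', then run patience tails on the negated sequence:
-5 → extends → [-5]
-8 → replaces -5 → [-8]
-2 → extends → [-8, -2]
-7 → replaces -2 → [-8, -7]
-3 → extends → [-8, -7, -3]
-6 → replaces -3 → [-8, -7, -6]
-4 → extends → [-8, -7, -6, -4]
-1 → extends → [-8, -7, -6, -4, -1]
Five tails, so the longest strictly decreasing subsequence of the original has length 5.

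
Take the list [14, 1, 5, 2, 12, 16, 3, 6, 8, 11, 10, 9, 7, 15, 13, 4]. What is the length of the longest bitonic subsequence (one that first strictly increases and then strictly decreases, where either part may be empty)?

inc[i] = longest strictly increasing subsequence ending at i; dec[i] = longest strictly decreasing subsequence starting at i:
i:      1  2  3  4  5  6  7  8  9 10 11 12 13 14 15 16
a[i]:  14  1  5  2 12 16  3  6  8 11 10  9  7 15 13  4
inc:    1  1  2  2  3  4  3  4  5  6  6  6  5  7  7  4
dec:    7  1  2  1  6  6  1  2  3  5  4  3  2  3  2  1
Best peak at i=10 (value 11): inc=6, dec=5, length 6+5−1 = 10.

10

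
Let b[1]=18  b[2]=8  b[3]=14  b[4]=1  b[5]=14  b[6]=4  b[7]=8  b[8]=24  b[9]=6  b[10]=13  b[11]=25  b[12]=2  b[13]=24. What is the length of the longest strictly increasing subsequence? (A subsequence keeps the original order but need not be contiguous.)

5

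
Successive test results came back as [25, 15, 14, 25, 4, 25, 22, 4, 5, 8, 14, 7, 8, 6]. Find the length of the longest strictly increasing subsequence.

Track the smallest tail for each achievable length (strict):
25 → extends → [25]
15 → replaces 25 → [15]
14 → replaces 15 → [14]
25 → extends → [14, 25]
4 → replaces 14 → [4, 25]
25 → already a tail → [4, 25]
22 → replaces 25 → [4, 22]
4 → already a tail → [4, 22]
5 → replaces 22 → [4, 5]
8 → extends → [4, 5, 8]
14 → extends → [4, 5, 8, 14]
7 → replaces 8 → [4, 5, 7, 14]
8 → replaces 14 → [4, 5, 7, 8]
6 → replaces 7 → [4, 5, 6, 8]
Four tails, so the longest strictly increasing subsequence has length 4 (e.g. 4, 5, 8, 14).

4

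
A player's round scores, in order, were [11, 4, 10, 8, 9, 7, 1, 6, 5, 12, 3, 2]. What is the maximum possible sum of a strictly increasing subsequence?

Let S[i] be the best sum of a strictly increasing subsequence ending at i:
i:      1  2  3  4  5  6  7  8  9 10 11 12
a[i]:  11  4 10  8  9  7  1  6  5 12  3  2
S:     11  4 14 12 21 11  1 10  9 33  4  3
Maximum is 33 (e.g. 4 + 8 + 9 + 12).

33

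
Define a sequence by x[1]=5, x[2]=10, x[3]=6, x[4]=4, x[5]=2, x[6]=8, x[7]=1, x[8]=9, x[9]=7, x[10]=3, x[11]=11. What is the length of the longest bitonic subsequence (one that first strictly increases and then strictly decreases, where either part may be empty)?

6

inc[i] = longest strictly increasing subsequence ending at i; dec[i] = longest strictly decreasing subsequence starting at i:
i:      1  2  3  4  5  6  7  8  9 10 11
x[i]:   5 10  6  4  2  8  1  9  7  3 11
inc:    1  2  2  1  1  3  1  4  3  2  5
dec:    4  5  4  3  2  3  1  3  2  1  1
Best peak at i=2 (value 10): inc=2, dec=5, length 2+5−1 = 6.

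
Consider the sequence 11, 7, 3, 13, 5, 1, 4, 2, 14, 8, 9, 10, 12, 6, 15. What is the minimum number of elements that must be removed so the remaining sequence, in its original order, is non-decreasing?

Fewest deletions = n − (longest non-decreasing subsequence).
i:      1  2  3  4  5  6  7  8  9 10 11 12 13 14 15
a[i]:  11  7  3 13  5  1  4  2 14  8  9 10 12  6 15
dp:     1  1  1  2  2  1  2  2  3  3  4  5  6  3  7
max dp = 7, so deletions = 15 − 7 = 8.

8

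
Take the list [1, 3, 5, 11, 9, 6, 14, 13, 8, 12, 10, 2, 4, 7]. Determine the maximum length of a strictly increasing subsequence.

6

Track the smallest tail for each achievable length (strict):
1 → extends → [1]
3 → extends → [1, 3]
5 → extends → [1, 3, 5]
11 → extends → [1, 3, 5, 11]
9 → replaces 11 → [1, 3, 5, 9]
6 → replaces 9 → [1, 3, 5, 6]
14 → extends → [1, 3, 5, 6, 14]
13 → replaces 14 → [1, 3, 5, 6, 13]
8 → replaces 13 → [1, 3, 5, 6, 8]
12 → extends → [1, 3, 5, 6, 8, 12]
10 → replaces 12 → [1, 3, 5, 6, 8, 10]
2 → replaces 3 → [1, 2, 5, 6, 8, 10]
4 → replaces 5 → [1, 2, 4, 6, 8, 10]
7 → replaces 8 → [1, 2, 4, 6, 7, 10]
Six tails, so the longest strictly increasing subsequence has length 6 (e.g. 1, 3, 5, 6, 8, 12).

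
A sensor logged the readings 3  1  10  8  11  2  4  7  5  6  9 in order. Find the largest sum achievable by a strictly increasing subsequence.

27

Let S[i] be the best sum of a strictly increasing subsequence ending at i:
i:      1  2  3  4  5  6  7  8  9 10 11
a[i]:   3  1 10  8 11  2  4  7  5  6  9
S:      3  1 13 11 24  3  7 14 12 18 27
Maximum is 27 (e.g. 1 + 2 + 4 + 5 + 6 + 9).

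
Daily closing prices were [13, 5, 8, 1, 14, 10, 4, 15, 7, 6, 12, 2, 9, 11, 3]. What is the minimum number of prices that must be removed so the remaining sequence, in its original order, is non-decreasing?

Fewest deletions = n − (longest non-decreasing subsequence).
i:      1  2  3  4  5  6  7  8  9 10 11 12 13 14 15
a[i]:  13  5  8  1 14 10  4 15  7  6 12  2  9 11  3
dp:     1  1  2  1  3  3  2  4  3  3  4  2  4  5  3
max dp = 5, so deletions = 15 − 5 = 10.

10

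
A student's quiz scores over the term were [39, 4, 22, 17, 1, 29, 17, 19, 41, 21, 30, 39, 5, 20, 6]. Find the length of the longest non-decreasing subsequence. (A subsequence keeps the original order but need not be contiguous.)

7

Track the smallest tail for each achievable length (allowing ties):
39 → extends → [39]
4 → replaces 39 → [4]
22 → extends → [4, 22]
17 → replaces 22 → [4, 17]
1 → replaces 4 → [1, 17]
29 → extends → [1, 17, 29]
17 → replaces 29 → [1, 17, 17]
19 → extends → [1, 17, 17, 19]
41 → extends → [1, 17, 17, 19, 41]
21 → replaces 41 → [1, 17, 17, 19, 21]
30 → extends → [1, 17, 17, 19, 21, 30]
39 → extends → [1, 17, 17, 19, 21, 30, 39]
5 → replaces 17 → [1, 5, 17, 19, 21, 30, 39]
20 → replaces 21 → [1, 5, 17, 19, 20, 30, 39]
6 → replaces 17 → [1, 5, 6, 19, 20, 30, 39]
Seven tails, so the longest non-decreasing subsequence has length 7 (e.g. 4, 17, 17, 19, 21, 30, 39).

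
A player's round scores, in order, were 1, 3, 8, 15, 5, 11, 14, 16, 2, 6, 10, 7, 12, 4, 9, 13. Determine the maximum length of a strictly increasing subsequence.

Let dp[i] be the length of the longest such subsequence ending at index i:
i:      1  2  3  4  5  6  7  8  9 10 11 12 13 14 15 16
a[i]:   1  3  8 15  5 11 14 16  2  6 10  7 12  4  9 13
dp:     1  2  3  4  3  4  5  6  2  4  5  5  6  3  6  7
Maximum dp value is 7.

7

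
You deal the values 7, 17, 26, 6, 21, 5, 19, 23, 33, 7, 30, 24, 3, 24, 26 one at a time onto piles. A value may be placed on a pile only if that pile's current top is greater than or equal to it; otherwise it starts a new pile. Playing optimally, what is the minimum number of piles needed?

6

The minimum number of non-increasing subsequences covering a sequence equals the length of its longest strictly increasing subsequence.
LIS length is 6 (e.g. 7, 17, 21, 23, 24, 26), so 6 piles are needed.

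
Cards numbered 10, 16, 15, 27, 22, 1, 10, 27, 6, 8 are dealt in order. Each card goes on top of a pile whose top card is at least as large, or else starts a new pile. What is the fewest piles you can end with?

Place each on the leftmost legal pile:
10 → new pile 1 (tops now [10])
16 → new pile 2 (tops now [10, 16])
15 → pile 2 (tops now [10, 15])
27 → new pile 3 (tops now [10, 15, 27])
22 → pile 3 (tops now [10, 15, 22])
1 → pile 1 (tops now [1, 15, 22])
10 → pile 2 (tops now [1, 10, 22])
27 → new pile 4 (tops now [1, 10, 22, 27])
6 → pile 2 (tops now [1, 6, 22, 27])
8 → pile 3 (tops now [1, 6, 8, 27])
Four piles.

4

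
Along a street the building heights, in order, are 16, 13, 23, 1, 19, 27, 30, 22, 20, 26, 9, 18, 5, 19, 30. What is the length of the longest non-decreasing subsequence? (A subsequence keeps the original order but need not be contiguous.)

5

Let dp[i] be the length of the longest such subsequence ending at index i:
i:      1  2  3  4  5  6  7  8  9 10 11 12 13 14 15
a[i]:  16 13 23  1 19 27 30 22 20 26  9 18  5 19 30
dp:     1  1  2  1  2  3  4  3  3  4  2  3  2  4  5
Maximum dp value is 5.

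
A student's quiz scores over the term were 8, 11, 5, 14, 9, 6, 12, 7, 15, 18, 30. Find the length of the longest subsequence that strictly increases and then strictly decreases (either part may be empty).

inc[i] = longest strictly increasing subsequence ending at i; dec[i] = longest strictly decreasing subsequence starting at i:
i:      1  2  3  4  5  6  7  8  9 10 11
a[i]:   8 11  5 14  9  6 12  7 15 18 30
inc:    1  2  1  3  2  2  3  3  4  5  6
dec:    2  3  1  3  2  1  2  1  1  1  1
Best peak at i=11 (value 30): inc=6, dec=1, length 6+1−1 = 6.

6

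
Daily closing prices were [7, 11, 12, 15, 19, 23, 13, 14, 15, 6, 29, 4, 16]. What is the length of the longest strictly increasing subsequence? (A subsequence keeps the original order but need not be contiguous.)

Track the smallest tail for each achievable length (strict):
7 → extends → [7]
11 → extends → [7, 11]
12 → extends → [7, 11, 12]
15 → extends → [7, 11, 12, 15]
19 → extends → [7, 11, 12, 15, 19]
23 → extends → [7, 11, 12, 15, 19, 23]
13 → replaces 15 → [7, 11, 12, 13, 19, 23]
14 → replaces 19 → [7, 11, 12, 13, 14, 23]
15 → replaces 23 → [7, 11, 12, 13, 14, 15]
6 → replaces 7 → [6, 11, 12, 13, 14, 15]
29 → extends → [6, 11, 12, 13, 14, 15, 29]
4 → replaces 6 → [4, 11, 12, 13, 14, 15, 29]
16 → replaces 29 → [4, 11, 12, 13, 14, 15, 16]
Seven tails, so the longest strictly increasing subsequence has length 7 (e.g. 7, 11, 12, 15, 19, 23, 29).

7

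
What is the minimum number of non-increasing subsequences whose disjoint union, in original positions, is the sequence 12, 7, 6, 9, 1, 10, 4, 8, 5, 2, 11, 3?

4

Place each on the leftmost legal pile:
12 → new pile 1 (tops now [12])
7 → pile 1 (tops now [7])
6 → pile 1 (tops now [6])
9 → new pile 2 (tops now [6, 9])
1 → pile 1 (tops now [1, 9])
10 → new pile 3 (tops now [1, 9, 10])
4 → pile 2 (tops now [1, 4, 10])
8 → pile 3 (tops now [1, 4, 8])
5 → pile 3 (tops now [1, 4, 5])
2 → pile 2 (tops now [1, 2, 5])
11 → new pile 4 (tops now [1, 2, 5, 11])
3 → pile 3 (tops now [1, 2, 3, 11])
Four piles.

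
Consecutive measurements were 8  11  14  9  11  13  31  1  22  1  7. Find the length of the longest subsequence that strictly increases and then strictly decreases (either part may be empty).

7

inc[i] = longest strictly increasing subsequence ending at i; dec[i] = longest strictly decreasing subsequence starting at i:
i:      1  2  3  4  5  6  7  8  9 10 11
a[i]:   8 11 14  9 11 13 31  1 22  1  7
inc:    1  2  3  2  3  4  5  1  5  1  2
dec:    2  3  3  2  2  2  3  1  2  1  1
Best peak at i=7 (value 31): inc=5, dec=3, length 5+3−1 = 7.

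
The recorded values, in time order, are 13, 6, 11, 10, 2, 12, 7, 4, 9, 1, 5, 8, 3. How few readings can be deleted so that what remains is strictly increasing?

9

Fewest deletions = n − (longest strictly increasing subsequence).
Patience tails:
13 → extends → [13]
6 → replaces 13 → [6]
11 → extends → [6, 11]
10 → replaces 11 → [6, 10]
2 → replaces 6 → [2, 10]
12 → extends → [2, 10, 12]
7 → replaces 10 → [2, 7, 12]
4 → replaces 7 → [2, 4, 12]
9 → replaces 12 → [2, 4, 9]
1 → replaces 2 → [1, 4, 9]
5 → replaces 9 → [1, 4, 5]
8 → extends → [1, 4, 5, 8]
3 → replaces 4 → [1, 3, 5, 8]
Longest strictly increasing subsequence has length 4, so deletions = 13 − 4 = 9.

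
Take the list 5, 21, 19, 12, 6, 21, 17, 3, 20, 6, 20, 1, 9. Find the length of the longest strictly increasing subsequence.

Let dp[i] be the length of the longest such subsequence ending at index i:
i:      1  2  3  4  5  6  7  8  9 10 11 12 13
a[i]:   5 21 19 12  6 21 17  3 20  6 20  1  9
dp:     1  2  2  2  2  3  3  1  4  2  4  1  3
Maximum dp value is 4.

4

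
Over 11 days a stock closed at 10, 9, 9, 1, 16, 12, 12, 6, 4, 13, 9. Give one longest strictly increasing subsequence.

Patience tails give the LIS length; then backtrack through the dp parents:
10 → extends → [10]
9 → replaces 10 → [9]
9 → already a tail → [9]
1 → replaces 9 → [1]
16 → extends → [1, 16]
12 → replaces 16 → [1, 12]
12 → already a tail → [1, 12]
6 → replaces 12 → [1, 6]
4 → replaces 6 → [1, 4]
13 → extends → [1, 4, 13]
9 → replaces 13 → [1, 4, 9]
Length 3; one witness is 10, 12, 13.

10, 12, 13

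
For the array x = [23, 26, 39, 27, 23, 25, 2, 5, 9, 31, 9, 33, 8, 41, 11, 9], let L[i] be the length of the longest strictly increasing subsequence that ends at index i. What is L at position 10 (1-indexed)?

4

dp[i] = 1 + max{dp[j] : j<i, x[j]<x[i]} (or 1 if no such j):
i:      1  2  3  4  5  6  7  8  9 10 11 12 13 14 15 16
x[i]:  23 26 39 27 23 25  2  5  9 31  9 33  8 41 11  9
dp:     1  2  3  3  1  2  1  2  3  4  3  5  3  6  4  4
At index 10 the value is 4.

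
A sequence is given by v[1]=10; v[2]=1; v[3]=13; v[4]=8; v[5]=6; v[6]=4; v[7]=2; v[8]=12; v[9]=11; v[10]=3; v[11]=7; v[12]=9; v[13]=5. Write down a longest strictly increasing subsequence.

Patience tails give the LIS length; then backtrack through the dp parents:
10 → extends → [10]
1 → replaces 10 → [1]
13 → extends → [1, 13]
8 → replaces 13 → [1, 8]
6 → replaces 8 → [1, 6]
4 → replaces 6 → [1, 4]
2 → replaces 4 → [1, 2]
12 → extends → [1, 2, 12]
11 → replaces 12 → [1, 2, 11]
3 → replaces 11 → [1, 2, 3]
7 → extends → [1, 2, 3, 7]
9 → extends → [1, 2, 3, 7, 9]
5 → replaces 7 → [1, 2, 3, 5, 9]
Length 5; one witness is 1, 2, 3, 7, 9.

1, 2, 3, 7, 9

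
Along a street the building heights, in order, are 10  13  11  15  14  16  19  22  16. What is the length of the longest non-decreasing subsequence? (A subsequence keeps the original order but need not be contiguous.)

6

Track the smallest tail for each achievable length (allowing ties):
10 → extends → [10]
13 → extends → [10, 13]
11 → replaces 13 → [10, 11]
15 → extends → [10, 11, 15]
14 → replaces 15 → [10, 11, 14]
16 → extends → [10, 11, 14, 16]
19 → extends → [10, 11, 14, 16, 19]
22 → extends → [10, 11, 14, 16, 19, 22]
16 → replaces 19 → [10, 11, 14, 16, 16, 22]
Six tails, so the longest non-decreasing subsequence has length 6 (e.g. 10, 13, 15, 16, 19, 22).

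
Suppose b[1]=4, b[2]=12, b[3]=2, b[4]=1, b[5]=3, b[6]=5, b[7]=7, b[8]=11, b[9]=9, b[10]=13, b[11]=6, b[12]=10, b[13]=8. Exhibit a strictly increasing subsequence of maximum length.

2, 3, 5, 7, 11, 13

Patience tails give the LIS length; then backtrack through the dp parents:
4 → extends → [4]
12 → extends → [4, 12]
2 → replaces 4 → [2, 12]
1 → replaces 2 → [1, 12]
3 → replaces 12 → [1, 3]
5 → extends → [1, 3, 5]
7 → extends → [1, 3, 5, 7]
11 → extends → [1, 3, 5, 7, 11]
9 → replaces 11 → [1, 3, 5, 7, 9]
13 → extends → [1, 3, 5, 7, 9, 13]
6 → replaces 7 → [1, 3, 5, 6, 9, 13]
10 → replaces 13 → [1, 3, 5, 6, 9, 10]
8 → replaces 9 → [1, 3, 5, 6, 8, 10]
Length 6; one witness is 2, 3, 5, 7, 11, 13.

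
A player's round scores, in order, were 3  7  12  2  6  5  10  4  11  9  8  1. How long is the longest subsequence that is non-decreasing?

Track the smallest tail for each achievable length (allowing ties):
3 → extends → [3]
7 → extends → [3, 7]
12 → extends → [3, 7, 12]
2 → replaces 3 → [2, 7, 12]
6 → replaces 7 → [2, 6, 12]
5 → replaces 6 → [2, 5, 12]
10 → replaces 12 → [2, 5, 10]
4 → replaces 5 → [2, 4, 10]
11 → extends → [2, 4, 10, 11]
9 → replaces 10 → [2, 4, 9, 11]
8 → replaces 9 → [2, 4, 8, 11]
1 → replaces 2 → [1, 4, 8, 11]
Four tails, so the longest non-decreasing subsequence has length 4 (e.g. 3, 7, 10, 11).

4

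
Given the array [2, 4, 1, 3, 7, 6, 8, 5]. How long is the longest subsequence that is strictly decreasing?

3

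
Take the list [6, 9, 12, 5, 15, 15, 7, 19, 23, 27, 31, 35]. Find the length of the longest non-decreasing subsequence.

10

Let dp[i] be the length of the longest such subsequence ending at index i:
i:      1  2  3  4  5  6  7  8  9 10 11 12
a[i]:   6  9 12  5 15 15  7 19 23 27 31 35
dp:     1  2  3  1  4  5  2  6  7  8  9 10
Maximum dp value is 10.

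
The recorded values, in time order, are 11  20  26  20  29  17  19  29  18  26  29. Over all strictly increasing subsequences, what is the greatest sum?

102

Let S[i] be the best sum of a strictly increasing subsequence ending at i:
i:       1   2   3   4   5   6   7   8   9  10  11
a[i]:   11  20  26  20  29  17  19  29  18  26  29
S:      11  31  57  31  86  28  47  86  46  73 102
Maximum is 102 (e.g. 11 + 17 + 19 + 26 + 29).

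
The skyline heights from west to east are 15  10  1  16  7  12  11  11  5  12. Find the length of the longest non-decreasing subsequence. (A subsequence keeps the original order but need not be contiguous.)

5

Track the smallest tail for each achievable length (allowing ties):
15 → extends → [15]
10 → replaces 15 → [10]
1 → replaces 10 → [1]
16 → extends → [1, 16]
7 → replaces 16 → [1, 7]
12 → extends → [1, 7, 12]
11 → replaces 12 → [1, 7, 11]
11 → extends → [1, 7, 11, 11]
5 → replaces 7 → [1, 5, 11, 11]
12 → extends → [1, 5, 11, 11, 12]
Five tails, so the longest non-decreasing subsequence has length 5 (e.g. 1, 7, 11, 11, 12).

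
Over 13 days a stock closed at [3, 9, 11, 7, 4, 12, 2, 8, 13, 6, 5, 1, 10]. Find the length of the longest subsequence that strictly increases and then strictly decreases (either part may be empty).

inc[i] = longest strictly increasing subsequence ending at i; dec[i] = longest strictly decreasing subsequence starting at i:
i:      1  2  3  4  5  6  7  8  9 10 11 12 13
a[i]:   3  9 11  7  4 12  2  8 13  6  5  1 10
inc:    1  2  3  2  2  4  1  3  5  3  3  1  4
dec:    3  5  5  4  3  5  2  4  4  3  2  1  1
Best peak at i=6 (value 12): inc=4, dec=5, length 4+5−1 = 8.

8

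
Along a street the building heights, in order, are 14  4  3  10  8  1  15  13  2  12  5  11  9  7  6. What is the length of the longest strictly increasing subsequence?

4

Track the smallest tail for each achievable length (strict):
14 → extends → [14]
4 → replaces 14 → [4]
3 → replaces 4 → [3]
10 → extends → [3, 10]
8 → replaces 10 → [3, 8]
1 → replaces 3 → [1, 8]
15 → extends → [1, 8, 15]
13 → replaces 15 → [1, 8, 13]
2 → replaces 8 → [1, 2, 13]
12 → replaces 13 → [1, 2, 12]
5 → replaces 12 → [1, 2, 5]
11 → extends → [1, 2, 5, 11]
9 → replaces 11 → [1, 2, 5, 9]
7 → replaces 9 → [1, 2, 5, 7]
6 → replaces 7 → [1, 2, 5, 6]
Four tails, so the longest strictly increasing subsequence has length 4 (e.g. 1, 2, 5, 11).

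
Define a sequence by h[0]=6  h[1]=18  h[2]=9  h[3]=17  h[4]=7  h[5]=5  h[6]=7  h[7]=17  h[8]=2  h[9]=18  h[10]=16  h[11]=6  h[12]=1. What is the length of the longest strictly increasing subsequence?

Let dp[i] be the length of the longest such subsequence ending at index i:
i:      0  1  2  3  4  5  6  7  8  9 10 11 12
h[i]:   6 18  9 17  7  5  7 17  2 18 16  6  1
dp:     1  2  2  3  2  1  2  3  1  4  3  2  1
Maximum dp value is 4.

4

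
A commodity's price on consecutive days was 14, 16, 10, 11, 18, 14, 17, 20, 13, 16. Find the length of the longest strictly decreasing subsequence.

Let dp[i] be the longest strictly decreasing subsequence ending at i:
i:      1  2  3  4  5  6  7  8  9 10
a[i]:  14 16 10 11 18 14 17 20 13 16
dp:     1  1  2  2  1  2  2  1  3  3
Maximum is 3.

3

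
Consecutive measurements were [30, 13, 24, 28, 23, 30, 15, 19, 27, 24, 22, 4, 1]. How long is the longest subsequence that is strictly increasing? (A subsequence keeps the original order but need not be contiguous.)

4

Track the smallest tail for each achievable length (strict):
30 → extends → [30]
13 → replaces 30 → [13]
24 → extends → [13, 24]
28 → extends → [13, 24, 28]
23 → replaces 24 → [13, 23, 28]
30 → extends → [13, 23, 28, 30]
15 → replaces 23 → [13, 15, 28, 30]
19 → replaces 28 → [13, 15, 19, 30]
27 → replaces 30 → [13, 15, 19, 27]
24 → replaces 27 → [13, 15, 19, 24]
22 → replaces 24 → [13, 15, 19, 22]
4 → replaces 13 → [4, 15, 19, 22]
1 → replaces 4 → [1, 15, 19, 22]
Four tails, so the longest strictly increasing subsequence has length 4 (e.g. 13, 24, 28, 30).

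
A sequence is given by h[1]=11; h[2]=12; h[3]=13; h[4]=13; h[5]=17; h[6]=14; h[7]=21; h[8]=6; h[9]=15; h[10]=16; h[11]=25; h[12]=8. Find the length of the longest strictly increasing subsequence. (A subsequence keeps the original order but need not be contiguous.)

7

Track the smallest tail for each achievable length (strict):
11 → extends → [11]
12 → extends → [11, 12]
13 → extends → [11, 12, 13]
13 → already a tail → [11, 12, 13]
17 → extends → [11, 12, 13, 17]
14 → replaces 17 → [11, 12, 13, 14]
21 → extends → [11, 12, 13, 14, 21]
6 → replaces 11 → [6, 12, 13, 14, 21]
15 → replaces 21 → [6, 12, 13, 14, 15]
16 → extends → [6, 12, 13, 14, 15, 16]
25 → extends → [6, 12, 13, 14, 15, 16, 25]
8 → replaces 12 → [6, 8, 13, 14, 15, 16, 25]
Seven tails, so the longest strictly increasing subsequence has length 7 (e.g. 11, 12, 13, 14, 15, 16, 25).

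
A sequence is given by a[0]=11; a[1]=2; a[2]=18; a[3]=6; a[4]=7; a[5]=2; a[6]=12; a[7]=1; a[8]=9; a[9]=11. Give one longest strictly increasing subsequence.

2, 6, 7, 9, 11

Patience tails give the LIS length; then backtrack through the dp parents:
11 → extends → [11]
2 → replaces 11 → [2]
18 → extends → [2, 18]
6 → replaces 18 → [2, 6]
7 → extends → [2, 6, 7]
2 → already a tail → [2, 6, 7]
12 → extends → [2, 6, 7, 12]
1 → replaces 2 → [1, 6, 7, 12]
9 → replaces 12 → [1, 6, 7, 9]
11 → extends → [1, 6, 7, 9, 11]
Length 5; one witness is 2, 6, 7, 9, 11.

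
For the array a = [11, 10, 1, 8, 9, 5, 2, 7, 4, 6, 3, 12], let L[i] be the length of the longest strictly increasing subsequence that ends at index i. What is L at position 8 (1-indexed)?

3

dp[i] = 1 + max{dp[j] : j<i, a[j]<a[i]} (or 1 if no such j):
i:      1  2  3  4  5  6  7  8  9 10 11 12
a[i]:  11 10  1  8  9  5  2  7  4  6  3 12
dp:     1  1  1  2  3  2  2  3  3  4  3  5
At index 8 the value is 3.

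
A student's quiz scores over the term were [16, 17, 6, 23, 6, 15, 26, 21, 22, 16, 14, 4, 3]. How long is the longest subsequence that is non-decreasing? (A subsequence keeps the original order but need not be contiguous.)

5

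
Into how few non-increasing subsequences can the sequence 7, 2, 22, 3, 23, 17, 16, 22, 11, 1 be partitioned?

The minimum number of non-increasing subsequences covering a sequence equals the length of its longest strictly increasing subsequence.
LIS length is 4 (e.g. 2, 3, 17, 22), so 4 piles are needed.

4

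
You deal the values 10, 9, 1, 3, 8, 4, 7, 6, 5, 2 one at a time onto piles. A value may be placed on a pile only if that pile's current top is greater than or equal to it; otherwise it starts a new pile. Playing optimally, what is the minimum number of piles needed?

The minimum number of non-increasing subsequences covering a sequence equals the length of its longest strictly increasing subsequence.
LIS length is 4 (e.g. 1, 3, 4, 7), so 4 piles are needed.

4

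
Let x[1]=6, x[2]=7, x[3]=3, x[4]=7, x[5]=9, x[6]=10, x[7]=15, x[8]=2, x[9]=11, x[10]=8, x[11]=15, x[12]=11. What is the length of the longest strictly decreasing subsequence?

Let dp[i] be the longest strictly decreasing subsequence ending at i:
i:      1  2  3  4  5  6  7  8  9 10 11 12
x[i]:   6  7  3  7  9 10 15  2 11  8 15 11
dp:     1  1  2  1  1  1  1  3  2  3  1  2
Maximum is 3.

3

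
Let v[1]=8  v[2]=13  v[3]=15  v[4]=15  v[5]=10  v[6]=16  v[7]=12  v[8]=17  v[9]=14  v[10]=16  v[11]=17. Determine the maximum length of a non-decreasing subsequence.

Let dp[i] be the length of the longest such subsequence ending at index i:
i:      1  2  3  4  5  6  7  8  9 10 11
v[i]:   8 13 15 15 10 16 12 17 14 16 17
dp:     1  2  3  4  2  5  3  6  4  6  7
Maximum dp value is 7.

7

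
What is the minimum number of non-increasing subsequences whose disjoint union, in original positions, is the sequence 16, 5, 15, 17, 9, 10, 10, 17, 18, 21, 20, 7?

The minimum number of non-increasing subsequences covering a sequence equals the length of its longest strictly increasing subsequence.
LIS length is 6 (e.g. 5, 9, 10, 17, 18, 21), so 6 piles are needed.

6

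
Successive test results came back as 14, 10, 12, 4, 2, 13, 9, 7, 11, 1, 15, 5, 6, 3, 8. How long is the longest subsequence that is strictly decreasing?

6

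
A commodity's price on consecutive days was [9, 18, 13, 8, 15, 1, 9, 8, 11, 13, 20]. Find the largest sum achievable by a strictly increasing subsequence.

Let S[i] be the best sum of a strictly increasing subsequence ending at i:
i:      1  2  3  4  5  6  7  8  9 10 11
a[i]:   9 18 13  8 15  1  9  8 11 13 20
S:      9 27 22  8 37  1 17  9 28 41 61
Maximum is 61 (e.g. 8 + 9 + 11 + 13 + 20).

61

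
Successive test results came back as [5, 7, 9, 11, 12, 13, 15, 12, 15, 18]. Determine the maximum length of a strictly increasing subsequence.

8

Track the smallest tail for each achievable length (strict):
5 → extends → [5]
7 → extends → [5, 7]
9 → extends → [5, 7, 9]
11 → extends → [5, 7, 9, 11]
12 → extends → [5, 7, 9, 11, 12]
13 → extends → [5, 7, 9, 11, 12, 13]
15 → extends → [5, 7, 9, 11, 12, 13, 15]
12 → already a tail → [5, 7, 9, 11, 12, 13, 15]
15 → already a tail → [5, 7, 9, 11, 12, 13, 15]
18 → extends → [5, 7, 9, 11, 12, 13, 15, 18]
Eight tails, so the longest strictly increasing subsequence has length 8 (e.g. 5, 7, 9, 11, 12, 13, 15, 18).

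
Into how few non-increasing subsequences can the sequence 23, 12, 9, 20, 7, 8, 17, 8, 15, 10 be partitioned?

3

Place each on the leftmost legal pile:
23 → new pile 1 (tops now [23])
12 → pile 1 (tops now [12])
9 → pile 1 (tops now [9])
20 → new pile 2 (tops now [9, 20])
7 → pile 1 (tops now [7, 20])
8 → pile 2 (tops now [7, 8])
17 → new pile 3 (tops now [7, 8, 17])
8 → pile 2 (tops now [7, 8, 17])
15 → pile 3 (tops now [7, 8, 15])
10 → pile 3 (tops now [7, 8, 10])
Three piles.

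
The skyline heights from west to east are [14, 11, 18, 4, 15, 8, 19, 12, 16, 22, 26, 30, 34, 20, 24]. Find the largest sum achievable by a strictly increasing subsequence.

163

Let S[i] be the best sum of a strictly increasing subsequence ending at i:
i:       1   2   3   4   5   6   7   8   9  10  11  12  13  14  15
a[i]:   14  11  18   4  15   8  19  12  16  22  26  30  34  20  24
S:      14  11  32   4  29  12  51  24  45  73  99 129 163  71  97
Maximum is 163 (e.g. 14 + 18 + 19 + 22 + 26 + 30 + 34).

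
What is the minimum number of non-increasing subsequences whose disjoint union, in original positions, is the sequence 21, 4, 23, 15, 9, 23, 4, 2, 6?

3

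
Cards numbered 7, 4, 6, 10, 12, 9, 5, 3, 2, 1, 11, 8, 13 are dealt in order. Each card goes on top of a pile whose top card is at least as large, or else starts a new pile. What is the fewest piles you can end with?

5

Place each on the leftmost legal pile:
7 → new pile 1 (tops now [7])
4 → pile 1 (tops now [4])
6 → new pile 2 (tops now [4, 6])
10 → new pile 3 (tops now [4, 6, 10])
12 → new pile 4 (tops now [4, 6, 10, 12])
9 → pile 3 (tops now [4, 6, 9, 12])
5 → pile 2 (tops now [4, 5, 9, 12])
3 → pile 1 (tops now [3, 5, 9, 12])
2 → pile 1 (tops now [2, 5, 9, 12])
1 → pile 1 (tops now [1, 5, 9, 12])
11 → pile 4 (tops now [1, 5, 9, 11])
8 → pile 3 (tops now [1, 5, 8, 11])
13 → new pile 5 (tops now [1, 5, 8, 11, 13])
Five piles.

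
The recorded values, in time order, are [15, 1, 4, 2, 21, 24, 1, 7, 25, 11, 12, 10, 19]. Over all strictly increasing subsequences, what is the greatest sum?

Let S[i] be the best sum of a strictly increasing subsequence ending at i:
i:      1  2  3  4  5  6  7  8  9 10 11 12 13
a[i]:  15  1  4  2 21 24  1  7 25 11 12 10 19
S:     15  1  5  3 36 60  1 12 85 23 35 22 54
Maximum is 85 (e.g. 15 + 21 + 24 + 25).

85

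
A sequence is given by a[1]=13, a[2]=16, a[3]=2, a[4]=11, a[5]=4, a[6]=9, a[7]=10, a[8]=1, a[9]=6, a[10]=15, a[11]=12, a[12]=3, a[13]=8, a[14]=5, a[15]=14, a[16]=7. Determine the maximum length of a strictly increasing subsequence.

6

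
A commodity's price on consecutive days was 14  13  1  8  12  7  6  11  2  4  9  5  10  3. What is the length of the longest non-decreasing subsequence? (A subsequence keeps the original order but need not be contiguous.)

5

Track the smallest tail for each achievable length (allowing ties):
14 → extends → [14]
13 → replaces 14 → [13]
1 → replaces 13 → [1]
8 → extends → [1, 8]
12 → extends → [1, 8, 12]
7 → replaces 8 → [1, 7, 12]
6 → replaces 7 → [1, 6, 12]
11 → replaces 12 → [1, 6, 11]
2 → replaces 6 → [1, 2, 11]
4 → replaces 11 → [1, 2, 4]
9 → extends → [1, 2, 4, 9]
5 → replaces 9 → [1, 2, 4, 5]
10 → extends → [1, 2, 4, 5, 10]
3 → replaces 4 → [1, 2, 3, 5, 10]
Five tails, so the longest non-decreasing subsequence has length 5 (e.g. 1, 2, 4, 9, 10).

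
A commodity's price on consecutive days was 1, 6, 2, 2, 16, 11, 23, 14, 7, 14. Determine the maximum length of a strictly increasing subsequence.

Let dp[i] be the length of the longest such subsequence ending at index i:
i:      1  2  3  4  5  6  7  8  9 10
a[i]:   1  6  2  2 16 11 23 14  7 14
dp:     1  2  2  2  3  3  4  4  3  4
Maximum dp value is 4.

4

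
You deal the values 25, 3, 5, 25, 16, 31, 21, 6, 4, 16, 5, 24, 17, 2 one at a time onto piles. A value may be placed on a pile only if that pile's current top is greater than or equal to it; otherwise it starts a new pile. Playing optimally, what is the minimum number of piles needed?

5

Place each on the leftmost legal pile:
25 → new pile 1 (tops now [25])
3 → pile 1 (tops now [3])
5 → new pile 2 (tops now [3, 5])
25 → new pile 3 (tops now [3, 5, 25])
16 → pile 3 (tops now [3, 5, 16])
31 → new pile 4 (tops now [3, 5, 16, 31])
21 → pile 4 (tops now [3, 5, 16, 21])
6 → pile 3 (tops now [3, 5, 6, 21])
4 → pile 2 (tops now [3, 4, 6, 21])
16 → pile 4 (tops now [3, 4, 6, 16])
5 → pile 3 (tops now [3, 4, 5, 16])
24 → new pile 5 (tops now [3, 4, 5, 16, 24])
17 → pile 5 (tops now [3, 4, 5, 16, 17])
2 → pile 1 (tops now [2, 4, 5, 16, 17])
Five piles.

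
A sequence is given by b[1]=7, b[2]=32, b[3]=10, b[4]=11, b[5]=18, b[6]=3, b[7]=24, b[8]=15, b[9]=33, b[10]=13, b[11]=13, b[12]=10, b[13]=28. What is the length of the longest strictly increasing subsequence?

Track the smallest tail for each achievable length (strict):
7 → extends → [7]
32 → extends → [7, 32]
10 → replaces 32 → [7, 10]
11 → extends → [7, 10, 11]
18 → extends → [7, 10, 11, 18]
3 → replaces 7 → [3, 10, 11, 18]
24 → extends → [3, 10, 11, 18, 24]
15 → replaces 18 → [3, 10, 11, 15, 24]
33 → extends → [3, 10, 11, 15, 24, 33]
13 → replaces 15 → [3, 10, 11, 13, 24, 33]
13 → already a tail → [3, 10, 11, 13, 24, 33]
10 → already a tail → [3, 10, 11, 13, 24, 33]
28 → replaces 33 → [3, 10, 11, 13, 24, 28]
Six tails, so the longest strictly increasing subsequence has length 6 (e.g. 7, 10, 11, 18, 24, 33).

6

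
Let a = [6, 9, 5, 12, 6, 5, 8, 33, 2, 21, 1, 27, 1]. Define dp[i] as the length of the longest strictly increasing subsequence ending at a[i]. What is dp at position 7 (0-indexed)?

4

dp[i] = 1 + max{dp[j] : j<i, a[j]<a[i]} (or 1 if no such j):
i:      0  1  2  3  4  5  6  7  8  9 10 11 12
a[i]:   6  9  5 12  6  5  8 33  2 21  1 27  1
dp:     1  2  1  3  2  1  3  4  1  4  1  5  1
At index 7 the value is 4.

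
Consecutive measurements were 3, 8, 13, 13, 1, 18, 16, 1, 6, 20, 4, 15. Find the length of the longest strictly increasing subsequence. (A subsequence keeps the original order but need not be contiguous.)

5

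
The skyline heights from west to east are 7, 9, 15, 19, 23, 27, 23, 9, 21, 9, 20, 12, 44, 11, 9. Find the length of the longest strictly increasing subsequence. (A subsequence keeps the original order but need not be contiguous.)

7

Track the smallest tail for each achievable length (strict):
7 → extends → [7]
9 → extends → [7, 9]
15 → extends → [7, 9, 15]
19 → extends → [7, 9, 15, 19]
23 → extends → [7, 9, 15, 19, 23]
27 → extends → [7, 9, 15, 19, 23, 27]
23 → already a tail → [7, 9, 15, 19, 23, 27]
9 → already a tail → [7, 9, 15, 19, 23, 27]
21 → replaces 23 → [7, 9, 15, 19, 21, 27]
9 → already a tail → [7, 9, 15, 19, 21, 27]
20 → replaces 21 → [7, 9, 15, 19, 20, 27]
12 → replaces 15 → [7, 9, 12, 19, 20, 27]
44 → extends → [7, 9, 12, 19, 20, 27, 44]
11 → replaces 12 → [7, 9, 11, 19, 20, 27, 44]
9 → already a tail → [7, 9, 11, 19, 20, 27, 44]
Seven tails, so the longest strictly increasing subsequence has length 7 (e.g. 7, 9, 15, 19, 23, 27, 44).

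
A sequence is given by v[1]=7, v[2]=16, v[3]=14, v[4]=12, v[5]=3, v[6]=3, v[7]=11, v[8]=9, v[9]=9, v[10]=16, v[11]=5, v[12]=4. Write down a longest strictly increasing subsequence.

7, 14, 16

Patience tails give the LIS length; then backtrack through the dp parents:
7 → extends → [7]
16 → extends → [7, 16]
14 → replaces 16 → [7, 14]
12 → replaces 14 → [7, 12]
3 → replaces 7 → [3, 12]
3 → already a tail → [3, 12]
11 → replaces 12 → [3, 11]
9 → replaces 11 → [3, 9]
9 → already a tail → [3, 9]
16 → extends → [3, 9, 16]
5 → replaces 9 → [3, 5, 16]
4 → replaces 5 → [3, 4, 16]
Length 3; one witness is 7, 14, 16.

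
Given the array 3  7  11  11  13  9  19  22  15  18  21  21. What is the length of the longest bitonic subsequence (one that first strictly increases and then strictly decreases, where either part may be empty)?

inc[i] = longest strictly increasing subsequence ending at i; dec[i] = longest strictly decreasing subsequence starting at i:
i:      1  2  3  4  5  6  7  8  9 10 11 12
a[i]:   3  7 11 11 13  9 19 22 15 18 21 21
inc:    1  2  3  3  4  3  5  6  5  6  7  7
dec:    1  1  2  2  2  1  2  2  1  1  1  1
Best peak at i=8 (value 22): inc=6, dec=2, length 6+2−1 = 7.

7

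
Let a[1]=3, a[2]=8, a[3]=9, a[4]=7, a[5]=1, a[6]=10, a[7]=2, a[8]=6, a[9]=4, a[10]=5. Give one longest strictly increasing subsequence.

Patience tails give the LIS length; then backtrack through the dp parents:
3 → extends → [3]
8 → extends → [3, 8]
9 → extends → [3, 8, 9]
7 → replaces 8 → [3, 7, 9]
1 → replaces 3 → [1, 7, 9]
10 → extends → [1, 7, 9, 10]
2 → replaces 7 → [1, 2, 9, 10]
6 → replaces 9 → [1, 2, 6, 10]
4 → replaces 6 → [1, 2, 4, 10]
5 → replaces 10 → [1, 2, 4, 5]
Length 4; one witness is 3, 8, 9, 10.

3, 8, 9, 10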